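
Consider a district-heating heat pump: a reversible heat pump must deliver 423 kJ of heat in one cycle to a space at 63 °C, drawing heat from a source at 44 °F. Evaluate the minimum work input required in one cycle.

W_in ≈ 70.89 kJ

T_H = 63 °C → 63 + 273.15 = 336.15 K.
T_C = 44 °F → (44 − 32) × 5/9 = 6.67 °C = 279.82 K.
For a reversible heat pump, COP_HP = T_H/(T_H − T_C) = 336.15/56.33 = 5.9672.
W = Q_H/COP_HP = 423/5.9672 = 70.89 kJ.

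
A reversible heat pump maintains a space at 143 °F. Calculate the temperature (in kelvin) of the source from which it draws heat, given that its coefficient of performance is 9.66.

T_H = 143 °F → (143 − 32) × 5/9 = 61.67 °C = 334.82 K.
COP_HP = T_H/(T_H − T_C) ⇒ T_C = T_H·(COP_HP − 1)/COP_HP = 334.82 × (9.66 − 1)/9.66 = 300 K.

T_C ≈ 300 K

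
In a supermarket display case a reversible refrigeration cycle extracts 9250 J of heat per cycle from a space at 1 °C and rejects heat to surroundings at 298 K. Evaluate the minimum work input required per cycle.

T_C = 1 °C → 1 + 273.15 = 274.15 K.
The reversible coefficient of performance is COP_R = T_C/(T_H − T_C) = 274.15/23.85 = 11.4948.
W = Q_C/COP_R = 9250/11.4948 = 804.7 J.

W_in ≈ 804.7 J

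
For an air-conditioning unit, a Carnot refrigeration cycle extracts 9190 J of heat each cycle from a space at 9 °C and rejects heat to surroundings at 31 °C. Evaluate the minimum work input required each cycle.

T_H = 31 °C → 31 + 273.15 = 304.15 K.
T_C = 9 °C → 9 + 273.15 = 282.15 K.
For a reversible refrigerator, COP_R = T_C/(T_H − T_C) = 282.15/22.00 = 12.8250.
W = Q_C/COP_R = 9190/12.8250 = 717 J.

W_in ≈ 717 J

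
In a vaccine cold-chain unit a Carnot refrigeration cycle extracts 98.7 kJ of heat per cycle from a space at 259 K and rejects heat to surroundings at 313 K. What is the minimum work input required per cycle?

Carnot COP: COP_R = T_C/(T_H − T_C) = 259.00/54.00 = 4.7963.
W = Q_C/COP_R = 98.7/4.7963 = 20.58 kJ.

W_in ≈ 20.58 kJ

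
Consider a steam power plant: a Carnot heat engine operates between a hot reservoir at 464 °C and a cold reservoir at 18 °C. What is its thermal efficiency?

η ≈ 0.605

T_H = 464 °C → 464 + 273.15 = 737.15 K.
T_C = 18 °C → 18 + 273.15 = 291.15 K.
η_rev = 1 − T_C/T_H = 1 − 291.15/737.15 = 0.605.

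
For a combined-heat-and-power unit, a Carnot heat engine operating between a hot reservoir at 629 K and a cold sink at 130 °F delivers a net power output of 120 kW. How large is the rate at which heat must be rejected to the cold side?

Q̇_C ≈ 130.4 kW

T_C = 130 °F → (130 − 32) × 5/9 = 54.44 °C = 327.59 K.
For a reversible engine, η = 1 − T_C/T_H = 1 − 327.59/629.00 = 0.4792.
Since Q_C/Q_H = T_C/T_H and Q_H = W/η, Q_C = W·T_C/(T_H − T_C) = 120 × 327.59/301.41 = 130.4 kW.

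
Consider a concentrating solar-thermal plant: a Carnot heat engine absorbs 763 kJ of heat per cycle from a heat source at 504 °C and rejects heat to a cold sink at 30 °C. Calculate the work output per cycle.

W ≈ 465 kJ

T_H = 504 °C → 504 + 273.15 = 777.15 K.
T_C = 30 °C → 30 + 273.15 = 303.15 K.
Carnot efficiency: η = 1 − T_C/T_H = 1 − 303.15/777.15 = 0.6099.
W = η·Q_H = 0.6099 × 763 = 465 kJ.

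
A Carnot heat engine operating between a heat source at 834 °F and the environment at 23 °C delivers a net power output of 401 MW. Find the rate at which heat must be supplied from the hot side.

Q̇_H ≈ 682 MW

T_H = 834 °F → (834 − 32) × 5/9 = 445.56 °C = 718.71 K.
T_C = 23 °C → 23 + 273.15 = 296.15 K.
Carnot efficiency: η = 1 − T_C/T_H = 1 − 296.15/718.71 = 0.5879.
Q_H = W/η = 401/0.5879 = 682 MW.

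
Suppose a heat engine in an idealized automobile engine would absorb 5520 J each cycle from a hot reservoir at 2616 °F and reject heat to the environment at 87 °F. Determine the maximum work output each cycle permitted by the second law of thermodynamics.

T_H = 2616 °F → (2616 − 32) × 5/9 = 1435.56 °C = 1708.71 K.
T_C = 87 °F → (87 − 32) × 5/9 = 30.56 °C = 303.71 K.
No engine can exceed the Carnot limit: η_max = 1 − T_C/T_H = 1 − 303.71/1708.71 = 0.8223.
W_max = η_max · Q_H = 0.8223 × 5520 = 4540 J.

W_max ≈ 4540 J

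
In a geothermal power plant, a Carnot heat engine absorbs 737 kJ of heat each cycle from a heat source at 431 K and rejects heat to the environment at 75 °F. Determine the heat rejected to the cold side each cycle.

Q_C ≈ 507.9 kJ

T_C = 75 °F → (75 − 32) × 5/9 = 23.89 °C = 297.04 K.
Since the cycle is reversible, η = 1 − T_C/T_H = 1 − 297.04/431.00 = 0.3108.
For a reversible cycle Q_C/Q_H = T_C/T_H, so Q_C = 737 × 297.04/431.00 = 507.9 kJ.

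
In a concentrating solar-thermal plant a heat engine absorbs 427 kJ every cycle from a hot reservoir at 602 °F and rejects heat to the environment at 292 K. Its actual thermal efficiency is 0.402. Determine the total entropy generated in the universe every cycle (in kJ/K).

ΔS_univ ≈ 0.151 kJ/K

T_H = 602 °F → (602 − 32) × 5/9 = 316.67 °C = 589.82 K.
W = η·Q_H = 0.402 × 427 = 171.7 kJ, so Q_C = Q_H − W = 255.3 kJ.
Entropy balance on the reservoirs: −Q_H/T_H = -0.7240 kJ/K, +Q_C/T_C = 0.8745 kJ/K.
ΔS_univ = −Q_H/T_H + Q_C/T_C = 0.151 kJ/K (> 0, since η = 0.402 < η_Carnot = 0.505).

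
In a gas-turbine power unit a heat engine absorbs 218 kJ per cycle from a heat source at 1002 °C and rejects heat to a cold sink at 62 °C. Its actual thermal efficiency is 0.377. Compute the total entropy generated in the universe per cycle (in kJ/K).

ΔS_univ ≈ 0.2343 kJ/K

T_H = 1002 °C → 1002 + 273.15 = 1275.15 K.
T_C = 62 °C → 62 + 273.15 = 335.15 K.
W = η·Q_H = 0.377 × 218 = 82.19 kJ, so Q_C = Q_H − W = 135.8 kJ.
Entropy balance on the reservoirs: −Q_H/T_H = -0.1710 kJ/K, +Q_C/T_C = 0.4052 kJ/K.
ΔS_univ = −Q_H/T_H + Q_C/T_C = 0.2343 kJ/K (> 0, since η = 0.377 < η_Carnot = 0.737).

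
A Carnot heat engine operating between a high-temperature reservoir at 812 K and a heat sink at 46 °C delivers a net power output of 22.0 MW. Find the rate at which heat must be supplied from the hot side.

T_C = 46 °C → 46 + 273.15 = 319.15 K.
η_rev = 1 − T_C/T_H = 1 − 319.15/812.00 = 0.6070.
Q_H = W/η = 22.0/0.6070 = 36.25 MW.

Q̇_H ≈ 36.25 MW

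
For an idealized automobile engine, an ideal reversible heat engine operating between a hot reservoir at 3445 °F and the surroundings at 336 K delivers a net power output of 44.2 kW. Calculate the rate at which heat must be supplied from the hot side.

T_H = 3445 °F → (3445 − 32) × 5/9 = 1896.11 °C = 2169.26 K.
For a reversible engine, η = 1 − T_C/T_H = 1 − 336.00/2169.26 = 0.8451.
Q_H = W/η = 44.2/0.8451 = 52.3 kW.

Q̇_H ≈ 52.3 kW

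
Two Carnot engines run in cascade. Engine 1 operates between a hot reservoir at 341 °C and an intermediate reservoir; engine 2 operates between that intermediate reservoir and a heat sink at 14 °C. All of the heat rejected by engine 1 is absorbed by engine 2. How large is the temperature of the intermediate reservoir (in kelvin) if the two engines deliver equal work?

T_H = 341 °C → 341 + 273.15 = 614.15 K.
T_C = 14 °C → 14 + 273.15 = 287.15 K.
For reversible stages Q_m = Q_H·(T_m/T_H). Setting W₁ = Q_H(1 − T_m/T_H) equal to W₂ = Q_m(1 − T_C/T_m) = Q_H·(T_m − T_C)/T_H gives T_H − T_m = T_m − T_C, so T_m = (T_H + T_C)/2 = (614.15 + 287.15)/2 = 451 K.

T_m ≈ 451 K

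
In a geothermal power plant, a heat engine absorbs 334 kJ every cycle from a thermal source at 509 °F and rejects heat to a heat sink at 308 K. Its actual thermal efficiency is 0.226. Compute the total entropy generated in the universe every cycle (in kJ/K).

T_H = 509 °F → (509 − 32) × 5/9 = 265.00 °C = 538.15 K.
W = η·Q_H = 0.226 × 334 = 75.48 kJ, so Q_C = Q_H − W = 258.5 kJ.
Entropy balance on the reservoirs: −Q_H/T_H = -0.6206 kJ/K, +Q_C/T_C = 0.8393 kJ/K.
ΔS_univ = −Q_H/T_H + Q_C/T_C = 0.2187 kJ/K (> 0, since η = 0.226 < η_Carnot = 0.428).

ΔS_univ ≈ 0.2187 kJ/K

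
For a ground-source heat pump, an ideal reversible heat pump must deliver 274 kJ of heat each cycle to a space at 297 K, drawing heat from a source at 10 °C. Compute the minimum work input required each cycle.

W_in ≈ 12.8 kJ

T_C = 10 °C → 10 + 273.15 = 283.15 K.
COP_HP = T_H/(T_H − T_C) = 297.00/13.85 = 21.4440.
W = Q_H/COP_HP = 274/21.4440 = 12.8 kJ.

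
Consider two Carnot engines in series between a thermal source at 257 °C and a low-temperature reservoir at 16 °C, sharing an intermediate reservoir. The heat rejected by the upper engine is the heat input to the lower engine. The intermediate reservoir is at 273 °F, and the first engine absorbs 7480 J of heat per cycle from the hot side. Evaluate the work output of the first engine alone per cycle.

W₁ ≈ 1740 J

T_H = 257 °C → 257 + 273.15 = 530.15 K.
T_C = 16 °C → 16 + 273.15 = 289.15 K.
T_m = 273 °F → (273 − 32) × 5/9 = 133.89 °C = 407.04 K.
First-stage efficiency η₁ = 1 − T_m/T_H = 1 − 407.04/530.15 = 0.2322.
W₁ = η₁·Q_H = 0.2322 × 7480 = 1740 J.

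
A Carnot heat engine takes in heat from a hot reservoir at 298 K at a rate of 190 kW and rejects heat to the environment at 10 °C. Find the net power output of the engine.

Ẇ ≈ 9.47 kW

T_C = 10 °C → 10 + 273.15 = 283.15 K.
The Carnot efficiency is η = 1 − T_C/T_H = 1 − 283.15/298.00 = 0.0498.
W = η·Q_H = 0.0498 × 190 = 9.47 kW.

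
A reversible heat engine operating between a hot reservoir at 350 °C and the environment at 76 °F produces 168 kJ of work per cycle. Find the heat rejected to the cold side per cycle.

Q_C ≈ 154 kJ

T_H = 350 °C → 350 + 273.15 = 623.15 K.
T_C = 76 °F → (76 − 32) × 5/9 = 24.44 °C = 297.59 K.
For a reversible engine, η = 1 − T_C/T_H = 1 − 297.59/623.15 = 0.5224.
Since Q_C/Q_H = T_C/T_H and Q_H = W/η, Q_C = W·T_C/(T_H − T_C) = 168 × 297.59/325.56 = 154 kJ.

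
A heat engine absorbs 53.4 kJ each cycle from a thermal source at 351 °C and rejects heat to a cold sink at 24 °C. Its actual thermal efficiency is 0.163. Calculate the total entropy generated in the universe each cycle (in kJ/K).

T_H = 351 °C → 351 + 273.15 = 624.15 K.
T_C = 24 °C → 24 + 273.15 = 297.15 K.
W = η·Q_H = 0.163 × 53.4 = 8.704 kJ, so Q_C = Q_H − W = 44.70 kJ.
Reservoir entropy changes: ΔS_H = −Q_H/T_H = −53.4/624.15 = -0.08556 kJ/K and ΔS_C = +Q_C/T_C = 44.70/297.15 = 0.1504 kJ/K.
ΔS_univ = −Q_H/T_H + Q_C/T_C = 0.0649 kJ/K (> 0, since η = 0.163 < η_Carnot = 0.524).

ΔS_univ ≈ 0.0649 kJ/K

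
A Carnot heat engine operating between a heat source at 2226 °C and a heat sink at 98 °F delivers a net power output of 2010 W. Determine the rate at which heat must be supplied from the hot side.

Q̇_H ≈ 2290 W

T_H = 2226 °C → 2226 + 273.15 = 2499.15 K.
T_C = 98 °F → (98 − 32) × 5/9 = 36.67 °C = 309.82 K.
Since the cycle is reversible, η = 1 − T_C/T_H = 1 − 309.82/2499.15 = 0.8760.
Q_H = W/η = 2010/0.8760 = 2290 W.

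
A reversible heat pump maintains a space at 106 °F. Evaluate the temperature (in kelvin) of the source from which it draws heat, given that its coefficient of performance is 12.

T_H = 106 °F → (106 − 32) × 5/9 = 41.11 °C = 314.26 K.
COP_HP = T_H/(T_H − T_C) ⇒ T_C = T_H·(COP_HP − 1)/COP_HP = 314.26 × (12 − 1)/12 = 288.1 K.

T_C ≈ 288.1 K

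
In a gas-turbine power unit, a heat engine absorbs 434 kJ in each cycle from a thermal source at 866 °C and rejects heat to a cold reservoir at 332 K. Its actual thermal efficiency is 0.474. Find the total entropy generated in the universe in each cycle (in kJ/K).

T_H = 866 °C → 866 + 273.15 = 1139.15 K.
W = η·Q_H = 0.474 × 434 = 205.7 kJ, so Q_C = Q_H − W = 228.3 kJ.
The hot reservoir loses entropy Q_H/T_H = 434/1139.15 = 0.3810 kJ/K; the cold reservoir gains Q_C/T_C = 228.3/332.00 = 0.6876 kJ/K.
ΔS_univ = −Q_H/T_H + Q_C/T_C = 0.307 kJ/K (> 0, since η = 0.474 < η_Carnot = 0.709).

ΔS_univ ≈ 0.307 kJ/K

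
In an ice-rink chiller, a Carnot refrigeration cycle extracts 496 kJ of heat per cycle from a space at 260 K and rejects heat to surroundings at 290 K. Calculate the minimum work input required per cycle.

For a reversible refrigerator, COP_R = T_C/(T_H − T_C) = 260.00/30.00 = 8.6667.
W = Q_C/COP_R = 496/8.6667 = 57.23 kJ.

W_in ≈ 57.23 kJ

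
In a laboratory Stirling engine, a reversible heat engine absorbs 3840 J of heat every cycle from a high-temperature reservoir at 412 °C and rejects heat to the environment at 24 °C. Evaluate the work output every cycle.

T_H = 412 °C → 412 + 273.15 = 685.15 K.
T_C = 24 °C → 24 + 273.15 = 297.15 K.
For a reversible engine, η = 1 − T_C/T_H = 1 − 297.15/685.15 = 0.5663.
W = η·Q_H = 0.5663 × 3840 = 2170 J.

W ≈ 2170 J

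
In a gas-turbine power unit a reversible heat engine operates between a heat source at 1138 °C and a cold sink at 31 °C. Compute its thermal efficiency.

η ≈ 0.784

T_H = 1138 °C → 1138 + 273.15 = 1411.15 K.
T_C = 31 °C → 31 + 273.15 = 304.15 K.
The Carnot efficiency is η = 1 − T_C/T_H = 1 − 304.15/1411.15 = 0.784.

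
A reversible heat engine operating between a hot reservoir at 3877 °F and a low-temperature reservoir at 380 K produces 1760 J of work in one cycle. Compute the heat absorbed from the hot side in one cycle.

Q_H ≈ 2090 J

T_H = 3877 °F → (3877 − 32) × 5/9 = 2136.11 °C = 2409.26 K.
For a reversible engine, η = 1 − T_C/T_H = 1 − 380.00/2409.26 = 0.8423.
Q_H = W/η = 1760/0.8423 = 2090 J.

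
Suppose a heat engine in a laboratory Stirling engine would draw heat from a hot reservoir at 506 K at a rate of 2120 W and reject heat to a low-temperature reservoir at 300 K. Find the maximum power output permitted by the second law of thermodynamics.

Ẇ_max ≈ 863 W

The second-law ceiling is the Carnot efficiency, η_max = 1 − T_C/T_H = 1 − 300.00/506.00 = 0.4071.
W_max = η_max · Q_H = 0.4071 × 2120 = 863 W.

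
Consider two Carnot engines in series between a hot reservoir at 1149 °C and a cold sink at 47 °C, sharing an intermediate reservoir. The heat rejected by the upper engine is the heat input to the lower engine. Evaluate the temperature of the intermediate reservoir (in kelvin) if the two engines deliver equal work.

T_m ≈ 871.2 K

T_H = 1149 °C → 1149 + 273.15 = 1422.15 K.
T_C = 47 °C → 47 + 273.15 = 320.15 K.
For reversible stages Q_m = Q_H·(T_m/T_H). Setting W₁ = Q_H(1 − T_m/T_H) equal to W₂ = Q_m(1 − T_C/T_m) = Q_H·(T_m − T_C)/T_H gives T_H − T_m = T_m − T_C, so T_m = (T_H + T_C)/2 = (1422.15 + 320.15)/2 = 871.2 K.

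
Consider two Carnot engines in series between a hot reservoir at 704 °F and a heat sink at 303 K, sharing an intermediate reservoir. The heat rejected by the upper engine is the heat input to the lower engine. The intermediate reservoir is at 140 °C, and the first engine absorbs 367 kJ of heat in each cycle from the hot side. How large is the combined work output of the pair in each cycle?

W_total ≈ 195 kJ

T_H = 704 °F → (704 − 32) × 5/9 = 373.33 °C = 646.48 K.
Two reversible stages in series are equivalent to a single Carnot engine between T_H and T_C, so η_total = 1 − T_C/T_H = 1 − 303.00/646.48 = 0.5313.
W_total = η_total · Q_H = 0.5313 × 367 = 195 kJ.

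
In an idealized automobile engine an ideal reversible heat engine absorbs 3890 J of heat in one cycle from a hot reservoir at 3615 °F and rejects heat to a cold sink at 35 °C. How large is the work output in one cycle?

T_H = 3615 °F → (3615 − 32) × 5/9 = 1990.56 °C = 2263.71 K.
T_C = 35 °C → 35 + 273.15 = 308.15 K.
The Carnot efficiency is η = 1 − T_C/T_H = 1 − 308.15/2263.71 = 0.8639.
W = η·Q_H = 0.8639 × 3890 = 3360 J.

W ≈ 3360 J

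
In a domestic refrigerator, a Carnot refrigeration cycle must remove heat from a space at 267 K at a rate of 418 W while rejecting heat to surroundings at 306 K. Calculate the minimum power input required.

Ẇ_in ≈ 61.06 W

The reversible coefficient of performance is COP_R = T_C/(T_H − T_C) = 267.00/39.00 = 6.8462.
W = Q_C/COP_R = 418/6.8462 = 61.06 W.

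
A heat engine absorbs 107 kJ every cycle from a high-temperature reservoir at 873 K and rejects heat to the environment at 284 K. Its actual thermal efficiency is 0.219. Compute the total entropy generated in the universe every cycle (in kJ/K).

W = η·Q_H = 0.219 × 107 = 23.43 kJ, so Q_C = Q_H − W = 83.57 kJ.
The hot reservoir loses entropy Q_H/T_H = 107/873.00 = 0.1226 kJ/K; the cold reservoir gains Q_C/T_C = 83.57/284.00 = 0.2943 kJ/K.
ΔS_univ = −Q_H/T_H + Q_C/T_C = 0.172 kJ/K (> 0, since η = 0.219 < η_Carnot = 0.675).

ΔS_univ ≈ 0.172 kJ/K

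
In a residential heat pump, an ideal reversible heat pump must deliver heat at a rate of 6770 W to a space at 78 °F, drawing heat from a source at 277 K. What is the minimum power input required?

T_H = 78 °F → (78 − 32) × 5/9 = 25.56 °C = 298.71 K.
Reversible heating COP: COP_HP = T_H/(T_H − T_C) = 298.71/21.71 = 13.7617.
W = Q_H/COP_HP = 6770/13.7617 = 492 W.

Ẇ_in ≈ 492 W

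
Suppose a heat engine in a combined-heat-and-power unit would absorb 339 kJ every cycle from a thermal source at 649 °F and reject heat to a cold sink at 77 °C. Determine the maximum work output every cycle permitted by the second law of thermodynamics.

T_H = 649 °F → (649 − 32) × 5/9 = 342.78 °C = 615.93 K.
T_C = 77 °C → 77 + 273.15 = 350.15 K.
The upper bound on efficiency is η_max = 1 − T_C/T_H = 1 − 350.15/615.93 = 0.4315.
W_max = η_max · Q_H = 0.4315 × 339 = 146 kJ.

W_max ≈ 146 kJ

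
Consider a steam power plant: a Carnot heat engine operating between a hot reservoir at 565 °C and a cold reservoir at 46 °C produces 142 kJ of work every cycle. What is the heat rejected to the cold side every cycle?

Q_C ≈ 87.32 kJ

T_H = 565 °C → 565 + 273.15 = 838.15 K.
T_C = 46 °C → 46 + 273.15 = 319.15 K.
η_rev = 1 − T_C/T_H = 1 − 319.15/838.15 = 0.6192.
Since Q_C/Q_H = T_C/T_H and Q_H = W/η, Q_C = W·T_C/(T_H − T_C) = 142 × 319.15/519.00 = 87.32 kJ.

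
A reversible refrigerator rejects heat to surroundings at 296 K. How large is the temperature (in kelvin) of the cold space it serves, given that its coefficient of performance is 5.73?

COP_R = T_C/(T_H − T_C) ⇒ T_C = T_H·COP_R/(1 + COP_R) = 296.00 × 5.73/(1 + 5.73) = 252 K.

T_C ≈ 252 K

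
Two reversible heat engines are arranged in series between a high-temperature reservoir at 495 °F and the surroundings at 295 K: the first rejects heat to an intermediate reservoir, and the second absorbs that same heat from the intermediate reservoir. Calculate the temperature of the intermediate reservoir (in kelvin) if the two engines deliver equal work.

T_m ≈ 413 K

T_H = 495 °F → (495 − 32) × 5/9 = 257.22 °C = 530.37 K.
For reversible stages Q_m = Q_H·(T_m/T_H). Setting W₁ = Q_H(1 − T_m/T_H) equal to W₂ = Q_m(1 − T_C/T_m) = Q_H·(T_m − T_C)/T_H gives T_H − T_m = T_m − T_C, so T_m = (T_H + T_C)/2 = (530.37 + 295.00)/2 = 413 K.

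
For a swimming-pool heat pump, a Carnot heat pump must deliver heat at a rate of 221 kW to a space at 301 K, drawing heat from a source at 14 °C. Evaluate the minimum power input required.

T_C = 14 °C → 14 + 273.15 = 287.15 K.
The Carnot heat-pump COP is COP_HP = T_H/(T_H − T_C) = 301.00/13.85 = 21.7329.
W = Q_H/COP_HP = 221/21.7329 = 10.2 kW.

Ẇ_in ≈ 10.2 kW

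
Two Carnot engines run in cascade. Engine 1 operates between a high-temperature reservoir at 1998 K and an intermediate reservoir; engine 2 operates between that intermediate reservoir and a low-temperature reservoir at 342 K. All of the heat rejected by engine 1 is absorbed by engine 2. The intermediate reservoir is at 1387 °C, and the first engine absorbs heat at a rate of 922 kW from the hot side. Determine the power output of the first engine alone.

Ẇ₁ ≈ 156 kW

T_m = 1387 °C → 1387 + 273.15 = 1660.15 K.
First-stage efficiency η₁ = 1 − T_m/T_H = 1 − 1660.15/1998.00 = 0.1691.
W₁ = η₁·Q_H = 0.1691 × 922 = 156 kW.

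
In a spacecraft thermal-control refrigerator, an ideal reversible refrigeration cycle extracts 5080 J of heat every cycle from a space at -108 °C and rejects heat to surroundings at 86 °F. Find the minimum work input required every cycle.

W_in ≈ 4240 J

T_H = 86 °F → (86 − 32) × 5/9 = 30.00 °C = 303.15 K.
T_C = -108 °C → -108 + 273.15 = 165.15 K.
COP_R = T_C/(T_H − T_C) = 165.15/138.00 = 1.1967.
W = Q_C/COP_R = 5080/1.1967 = 4240 J.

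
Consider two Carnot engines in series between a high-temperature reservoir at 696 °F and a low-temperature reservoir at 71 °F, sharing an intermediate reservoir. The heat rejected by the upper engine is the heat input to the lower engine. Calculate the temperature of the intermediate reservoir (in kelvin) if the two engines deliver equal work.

T_H = 696 °F → (696 − 32) × 5/9 = 368.89 °C = 642.04 K.
T_C = 71 °F → (71 − 32) × 5/9 = 21.67 °C = 294.82 K.
For reversible stages Q_m = Q_H·(T_m/T_H). Setting W₁ = Q_H(1 − T_m/T_H) equal to W₂ = Q_m(1 − T_C/T_m) = Q_H·(T_m − T_C)/T_H gives T_H − T_m = T_m − T_C, so T_m = (T_H + T_C)/2 = (642.04 + 294.82)/2 = 468 K.

T_m ≈ 468 K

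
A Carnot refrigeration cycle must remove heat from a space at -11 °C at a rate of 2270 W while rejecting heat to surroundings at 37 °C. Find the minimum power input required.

T_H = 37 °C → 37 + 273.15 = 310.15 K.
T_C = -11 °C → -11 + 273.15 = 262.15 K.
Carnot COP: COP_R = T_C/(T_H − T_C) = 262.15/48.00 = 5.4615.
W = Q_C/COP_R = 2270/5.4615 = 416 W.

Ẇ_in ≈ 416 W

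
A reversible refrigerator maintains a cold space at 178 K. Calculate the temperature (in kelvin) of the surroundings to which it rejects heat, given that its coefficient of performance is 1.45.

COP_R = T_C/(T_H − T_C) ⇒ T_H = T_C·(1 + 1/COP_R) = 178.00 × (1 + 1/1.45) = 300.8 K.

T_H ≈ 300.8 K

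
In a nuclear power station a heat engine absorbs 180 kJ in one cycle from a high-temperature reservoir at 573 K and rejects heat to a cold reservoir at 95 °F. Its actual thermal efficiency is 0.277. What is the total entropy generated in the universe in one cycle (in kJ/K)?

ΔS_univ ≈ 0.108 kJ/K

T_C = 95 °F → (95 − 32) × 5/9 = 35.00 °C = 308.15 K.
W = η·Q_H = 0.277 × 180 = 49.86 kJ, so Q_C = Q_H − W = 130.1 kJ.
Reservoir entropy changes: ΔS_H = −Q_H/T_H = −180/573.00 = -0.3141 kJ/K and ΔS_C = +Q_C/T_C = 130.1/308.15 = 0.4223 kJ/K.
ΔS_univ = −Q_H/T_H + Q_C/T_C = 0.108 kJ/K (> 0, since η = 0.277 < η_Carnot = 0.462).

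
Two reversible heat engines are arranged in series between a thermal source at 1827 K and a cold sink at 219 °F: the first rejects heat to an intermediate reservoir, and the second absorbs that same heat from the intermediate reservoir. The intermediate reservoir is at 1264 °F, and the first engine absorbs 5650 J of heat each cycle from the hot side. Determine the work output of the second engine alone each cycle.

T_C = 219 °F → (219 − 32) × 5/9 = 103.89 °C = 377.04 K.
T_m = 1264 °F → (1264 − 32) × 5/9 = 684.44 °C = 957.59 K.
Heat entering the second stage: Q_m = Q_H·(T_m/T_H) = 5650 × 957.59/1827.00 = 2960 J.
Second-stage efficiency η₂ = 1 − T_C/T_m = 1 − 377.04/957.59 = 0.6063, so W₂ = η₂·Q_m = 1800 J.

W₂ ≈ 1800 J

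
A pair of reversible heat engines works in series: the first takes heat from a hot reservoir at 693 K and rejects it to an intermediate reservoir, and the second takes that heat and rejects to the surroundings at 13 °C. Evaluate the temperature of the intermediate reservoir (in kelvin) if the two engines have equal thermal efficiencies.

T_m ≈ 445 K

T_C = 13 °C → 13 + 273.15 = 286.15 K.
Equal efficiencies require 1 − T_m/T_H = 1 − T_C/T_m, i.e. T_m/T_H = T_C/T_m, so T_m = √(T_H·T_C) = √(693.00 × 286.15) = 445 K.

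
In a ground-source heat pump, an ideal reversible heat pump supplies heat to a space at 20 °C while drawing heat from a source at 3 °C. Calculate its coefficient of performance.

T_H = 20 °C → 20 + 273.15 = 293.15 K.
T_C = 3 °C → 3 + 273.15 = 276.15 K.
For a reversible heat pump, COP_HP = T_H/(T_H − T_C) = 293.15/(293.15 − 276.15) = 17.2.

COP_HP ≈ 17.2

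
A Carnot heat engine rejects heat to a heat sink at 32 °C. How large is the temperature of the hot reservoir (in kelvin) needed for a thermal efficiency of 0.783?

T_C = 32 °C → 32 + 273.15 = 305.15 K.
From η = 1 − T_C/T_H, solving for T_H gives T_H = T_C/(1 − η) = 305.15/(1 − 0.783) = 1410 K.

T_H ≈ 1410 K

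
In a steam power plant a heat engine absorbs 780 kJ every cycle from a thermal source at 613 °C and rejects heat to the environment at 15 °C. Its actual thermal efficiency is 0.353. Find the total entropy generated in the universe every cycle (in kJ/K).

T_H = 613 °C → 613 + 273.15 = 886.15 K.
T_C = 15 °C → 15 + 273.15 = 288.15 K.
W = η·Q_H = 0.353 × 780 = 275.3 kJ, so Q_C = Q_H − W = 504.7 kJ.
The hot reservoir loses entropy Q_H/T_H = 780/886.15 = 0.8802 kJ/K; the cold reservoir gains Q_C/T_C = 504.7/288.15 = 1.751 kJ/K.
ΔS_univ = −Q_H/T_H + Q_C/T_C = 0.8712 kJ/K (> 0, since η = 0.353 < η_Carnot = 0.675).

ΔS_univ ≈ 0.8712 kJ/K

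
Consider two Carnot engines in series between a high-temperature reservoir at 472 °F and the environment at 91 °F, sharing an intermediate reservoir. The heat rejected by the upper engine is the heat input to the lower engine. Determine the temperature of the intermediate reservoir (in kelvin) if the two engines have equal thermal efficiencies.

T_m ≈ 398 K

T_H = 472 °F → (472 − 32) × 5/9 = 244.44 °C = 517.59 K.
T_C = 91 °F → (91 − 32) × 5/9 = 32.78 °C = 305.93 K.
Equal efficiencies require 1 − T_m/T_H = 1 − T_C/T_m, i.e. T_m/T_H = T_C/T_m, so T_m = √(T_H·T_C) = √(517.59 × 305.93) = 398 K.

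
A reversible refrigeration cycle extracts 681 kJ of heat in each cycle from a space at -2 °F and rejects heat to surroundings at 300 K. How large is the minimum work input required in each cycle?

T_C = -2 °F → (-2 − 32) × 5/9 = -18.89 °C = 254.26 K.
For a reversible refrigerator, COP_R = T_C/(T_H − T_C) = 254.26/45.74 = 5.5590.
W = Q_C/COP_R = 681/5.5590 = 123 kJ.

W_in ≈ 123 kJ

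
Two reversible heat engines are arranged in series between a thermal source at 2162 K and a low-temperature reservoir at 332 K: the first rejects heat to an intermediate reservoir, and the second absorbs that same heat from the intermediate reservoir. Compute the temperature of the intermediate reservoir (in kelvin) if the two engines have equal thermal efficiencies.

T_m ≈ 847 K

Equal efficiencies require 1 − T_m/T_H = 1 − T_C/T_m, i.e. T_m/T_H = T_C/T_m, so T_m = √(T_H·T_C) = √(2162.00 × 332.00) = 847 K.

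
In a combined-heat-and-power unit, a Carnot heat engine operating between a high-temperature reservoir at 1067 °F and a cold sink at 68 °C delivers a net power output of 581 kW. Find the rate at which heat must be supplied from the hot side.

Q̇_H ≈ 972 kW

T_H = 1067 °F → (1067 − 32) × 5/9 = 575.00 °C = 848.15 K.
T_C = 68 °C → 68 + 273.15 = 341.15 K.
Carnot efficiency: η = 1 − T_C/T_H = 1 − 341.15/848.15 = 0.5978.
Q_H = W/η = 581/0.5978 = 972 kW.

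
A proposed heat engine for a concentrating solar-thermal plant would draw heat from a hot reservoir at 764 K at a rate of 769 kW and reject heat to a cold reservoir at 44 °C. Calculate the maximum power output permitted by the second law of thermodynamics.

T_C = 44 °C → 44 + 273.15 = 317.15 K.
The upper bound on efficiency is η_max = 1 − T_C/T_H = 1 − 317.15/764.00 = 0.5849.
W_max = η_max · Q_H = 0.5849 × 769 = 450 kW.

Ẇ_max ≈ 450 kW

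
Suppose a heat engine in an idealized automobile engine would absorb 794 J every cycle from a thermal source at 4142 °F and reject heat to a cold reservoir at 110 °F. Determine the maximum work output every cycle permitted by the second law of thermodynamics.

T_H = 4142 °F → (4142 − 32) × 5/9 = 2283.33 °C = 2556.48 K.
T_C = 110 °F → (110 − 32) × 5/9 = 43.33 °C = 316.48 K.
By the Carnot theorem, η_max = 1 − T_C/T_H = 1 − 316.48/2556.48 = 0.8762.
W_max = η_max · Q_H = 0.8762 × 794 = 696 J.

W_max ≈ 696 J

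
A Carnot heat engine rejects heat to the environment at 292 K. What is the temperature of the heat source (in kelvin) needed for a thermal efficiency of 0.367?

T_H ≈ 461.3 K

From η = 1 − T_C/T_H, solving for T_H gives T_H = T_C/(1 − η) = 292.00/(1 − 0.367) = 461.3 K.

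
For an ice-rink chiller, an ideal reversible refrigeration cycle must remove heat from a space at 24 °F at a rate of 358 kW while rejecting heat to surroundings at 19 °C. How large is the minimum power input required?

Ẇ_in ≈ 31.2 kW

T_H = 19 °C → 19 + 273.15 = 292.15 K.
T_C = 24 °F → (24 − 32) × 5/9 = -4.44 °C = 268.71 K.
The reversible coefficient of performance is COP_R = T_C/(T_H − T_C) = 268.71/23.44 = 11.4614.
W = Q_C/COP_R = 358/11.4614 = 31.2 kW.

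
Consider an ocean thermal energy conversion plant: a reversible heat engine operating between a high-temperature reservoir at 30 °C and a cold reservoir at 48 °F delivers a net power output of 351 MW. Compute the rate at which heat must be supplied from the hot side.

T_H = 30 °C → 30 + 273.15 = 303.15 K.
T_C = 48 °F → (48 − 32) × 5/9 = 8.89 °C = 282.04 K.
Carnot efficiency: η = 1 − T_C/T_H = 1 − 282.04/303.15 = 0.0696.
Q_H = W/η = 351/0.0696 = 5040 MW.

Q̇_H ≈ 5040 MW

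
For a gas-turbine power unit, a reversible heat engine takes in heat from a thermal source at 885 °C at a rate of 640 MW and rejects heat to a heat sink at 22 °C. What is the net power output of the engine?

Ẇ ≈ 477 MW

T_H = 885 °C → 885 + 273.15 = 1158.15 K.
T_C = 22 °C → 22 + 273.15 = 295.15 K.
The Carnot efficiency is η = 1 − T_C/T_H = 1 − 295.15/1158.15 = 0.7452.
W = η·Q_H = 0.7452 × 640 = 477 MW.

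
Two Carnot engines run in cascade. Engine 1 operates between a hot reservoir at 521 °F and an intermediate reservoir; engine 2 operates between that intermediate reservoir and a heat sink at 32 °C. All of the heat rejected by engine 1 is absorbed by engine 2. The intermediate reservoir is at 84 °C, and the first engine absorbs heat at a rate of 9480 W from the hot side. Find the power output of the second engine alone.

Ẇ₂ ≈ 905 W

T_H = 521 °F → (521 − 32) × 5/9 = 271.67 °C = 544.82 K.
T_C = 32 °C → 32 + 273.15 = 305.15 K.
T_m = 84 °C → 84 + 273.15 = 357.15 K.
Heat entering the second stage: Q_m = Q_H·(T_m/T_H) = 9480 × 357.15/544.82 = 6210 W.
Second-stage efficiency η₂ = 1 − T_C/T_m = 1 − 305.15/357.15 = 0.1456, so W₂ = η₂·Q_m = 905 W.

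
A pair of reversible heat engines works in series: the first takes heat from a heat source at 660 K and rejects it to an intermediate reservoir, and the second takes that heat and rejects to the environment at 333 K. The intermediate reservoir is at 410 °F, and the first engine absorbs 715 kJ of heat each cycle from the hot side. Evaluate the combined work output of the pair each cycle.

W_total ≈ 354.2 kJ

Two reversible stages in series are equivalent to a single Carnot engine between T_H and T_C, so η_total = 1 − T_C/T_H = 1 − 333.00/660.00 = 0.4955.
W_total = η_total · Q_H = 0.4955 × 715 = 354.2 kJ.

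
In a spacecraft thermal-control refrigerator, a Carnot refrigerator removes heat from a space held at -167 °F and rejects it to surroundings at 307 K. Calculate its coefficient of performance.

T_C = -167 °F → (-167 − 32) × 5/9 = -110.56 °C = 162.59 K.
Carnot COP: COP_R = T_C/(T_H − T_C) = 162.59/(307.00 − 162.59) = 1.13.

COP_R ≈ 1.13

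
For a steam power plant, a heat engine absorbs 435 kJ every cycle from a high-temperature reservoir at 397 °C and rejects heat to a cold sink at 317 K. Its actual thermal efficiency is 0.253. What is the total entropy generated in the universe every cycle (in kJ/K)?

T_H = 397 °C → 397 + 273.15 = 670.15 K.
W = η·Q_H = 0.253 × 435 = 110.1 kJ, so Q_C = Q_H − W = 324.9 kJ.
Reservoir entropy changes: ΔS_H = −Q_H/T_H = −435/670.15 = -0.6491 kJ/K and ΔS_C = +Q_C/T_C = 324.9/317.00 = 1.025 kJ/K.
ΔS_univ = −Q_H/T_H + Q_C/T_C = 0.3760 kJ/K (> 0, since η = 0.253 < η_Carnot = 0.527).

ΔS_univ ≈ 0.3760 kJ/K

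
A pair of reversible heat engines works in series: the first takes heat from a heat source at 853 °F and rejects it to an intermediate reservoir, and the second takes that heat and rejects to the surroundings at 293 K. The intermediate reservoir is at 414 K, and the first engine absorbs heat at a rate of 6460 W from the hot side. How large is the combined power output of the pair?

Ẇ_total ≈ 3865 W

T_H = 853 °F → (853 − 32) × 5/9 = 456.11 °C = 729.26 K.
Two reversible stages in series are equivalent to a single Carnot engine between T_H and T_C, so η_total = 1 − T_C/T_H = 1 − 293.00/729.26 = 0.5982.
W_total = η_total · Q_H = 0.5982 × 6460 = 3865 W.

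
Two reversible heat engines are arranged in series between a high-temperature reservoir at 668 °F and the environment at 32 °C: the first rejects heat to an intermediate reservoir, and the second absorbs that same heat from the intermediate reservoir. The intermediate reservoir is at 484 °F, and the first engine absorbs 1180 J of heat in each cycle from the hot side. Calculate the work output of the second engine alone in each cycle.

T_H = 668 °F → (668 − 32) × 5/9 = 353.33 °C = 626.48 K.
T_C = 32 °C → 32 + 273.15 = 305.15 K.
T_m = 484 °F → (484 − 32) × 5/9 = 251.11 °C = 524.26 K.
Heat entering the second stage: Q_m = Q_H·(T_m/T_H) = 1180 × 524.26/626.48 = 987.5 J.
Second-stage efficiency η₂ = 1 − T_C/T_m = 1 − 305.15/524.26 = 0.4179, so W₂ = η₂·Q_m = 412.7 J.

W₂ ≈ 412.7 J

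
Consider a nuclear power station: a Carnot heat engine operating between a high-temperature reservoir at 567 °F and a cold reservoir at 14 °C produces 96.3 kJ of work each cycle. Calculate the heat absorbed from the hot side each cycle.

Q_H ≈ 194 kJ

T_H = 567 °F → (567 − 32) × 5/9 = 297.22 °C = 570.37 K.
T_C = 14 °C → 14 + 273.15 = 287.15 K.
For a reversible engine, η = 1 − T_C/T_H = 1 − 287.15/570.37 = 0.4966.
Q_H = W/η = 96.3/0.4966 = 194 kJ.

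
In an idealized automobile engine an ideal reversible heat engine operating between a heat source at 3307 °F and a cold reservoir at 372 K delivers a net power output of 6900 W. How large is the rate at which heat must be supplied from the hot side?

T_H = 3307 °F → (3307 − 32) × 5/9 = 1819.44 °C = 2092.59 K.
Carnot efficiency: η = 1 − T_C/T_H = 1 − 372.00/2092.59 = 0.8222.
Q_H = W/η = 6900/0.8222 = 8390 W.

Q̇_H ≈ 8390 W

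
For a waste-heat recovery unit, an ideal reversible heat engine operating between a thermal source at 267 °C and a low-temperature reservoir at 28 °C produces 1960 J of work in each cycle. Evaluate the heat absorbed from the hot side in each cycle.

Q_H ≈ 4430 J

T_H = 267 °C → 267 + 273.15 = 540.15 K.
T_C = 28 °C → 28 + 273.15 = 301.15 K.
η_rev = 1 − T_C/T_H = 1 − 301.15/540.15 = 0.4425.
Q_H = W/η = 1960/0.4425 = 4430 J.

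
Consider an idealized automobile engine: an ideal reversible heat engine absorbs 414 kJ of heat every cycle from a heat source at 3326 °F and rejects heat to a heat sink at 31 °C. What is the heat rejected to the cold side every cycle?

T_H = 3326 °F → (3326 − 32) × 5/9 = 1830.00 °C = 2103.15 K.
T_C = 31 °C → 31 + 273.15 = 304.15 K.
Carnot efficiency: η = 1 − T_C/T_H = 1 − 304.15/2103.15 = 0.8554.
For a reversible cycle Q_C/Q_H = T_C/T_H, so Q_C = 414 × 304.15/2103.15 = 59.87 kJ.

Q_C ≈ 59.87 kJ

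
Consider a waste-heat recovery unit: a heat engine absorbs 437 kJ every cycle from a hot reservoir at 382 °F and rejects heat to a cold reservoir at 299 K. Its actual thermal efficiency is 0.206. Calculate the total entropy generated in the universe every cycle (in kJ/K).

T_H = 382 °F → (382 − 32) × 5/9 = 194.44 °C = 467.59 K.
W = η·Q_H = 0.206 × 437 = 90.02 kJ, so Q_C = Q_H − W = 347.0 kJ.
Reservoir entropy changes: ΔS_H = −Q_H/T_H = −437/467.59 = -0.9346 kJ/K and ΔS_C = +Q_C/T_C = 347.0/299.00 = 1.160 kJ/K.
ΔS_univ = −Q_H/T_H + Q_C/T_C = 0.226 kJ/K (> 0, since η = 0.206 < η_Carnot = 0.361).

ΔS_univ ≈ 0.226 kJ/K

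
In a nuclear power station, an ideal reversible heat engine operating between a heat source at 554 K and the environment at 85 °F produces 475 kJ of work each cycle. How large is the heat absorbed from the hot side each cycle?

Q_H ≈ 1050 kJ

T_C = 85 °F → (85 − 32) × 5/9 = 29.44 °C = 302.59 K.
Carnot efficiency: η = 1 − T_C/T_H = 1 − 302.59/554.00 = 0.4538.
Q_H = W/η = 475/0.4538 = 1050 kJ.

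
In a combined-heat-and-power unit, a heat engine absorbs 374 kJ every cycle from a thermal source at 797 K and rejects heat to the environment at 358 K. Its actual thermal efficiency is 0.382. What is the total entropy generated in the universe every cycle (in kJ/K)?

W = η·Q_H = 0.382 × 374 = 142.9 kJ, so Q_C = Q_H − W = 231.1 kJ.
Reservoir entropy changes: ΔS_H = −Q_H/T_H = −374/797.00 = -0.4693 kJ/K and ΔS_C = +Q_C/T_C = 231.1/358.00 = 0.6456 kJ/K.
ΔS_univ = −Q_H/T_H + Q_C/T_C = 0.176 kJ/K (> 0, since η = 0.382 < η_Carnot = 0.551).

ΔS_univ ≈ 0.176 kJ/K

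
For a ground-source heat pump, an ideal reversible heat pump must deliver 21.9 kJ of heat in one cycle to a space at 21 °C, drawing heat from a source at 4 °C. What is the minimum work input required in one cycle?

T_H = 21 °C → 21 + 273.15 = 294.15 K.
T_C = 4 °C → 4 + 273.15 = 277.15 K.
Reversible heating COP: COP_HP = T_H/(T_H − T_C) = 294.15/17.00 = 17.3029.
W = Q_H/COP_HP = 21.9/17.3029 = 1.27 kJ.

W_in ≈ 1.27 kJ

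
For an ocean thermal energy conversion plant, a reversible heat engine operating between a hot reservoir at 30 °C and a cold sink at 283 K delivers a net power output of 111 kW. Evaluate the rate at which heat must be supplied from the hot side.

Q̇_H ≈ 1670 kW

T_H = 30 °C → 30 + 273.15 = 303.15 K.
Carnot efficiency: η = 1 − T_C/T_H = 1 − 283.00/303.15 = 0.0665.
Q_H = W/η = 111/0.0665 = 1670 kW.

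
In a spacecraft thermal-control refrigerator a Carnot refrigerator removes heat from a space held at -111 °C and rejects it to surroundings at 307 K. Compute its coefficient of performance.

COP_R ≈ 1.119

T_C = -111 °C → -111 + 273.15 = 162.15 K.
For a reversible refrigerator, COP_R = T_C/(T_H − T_C) = 162.15/(307.00 − 162.15) = 1.119.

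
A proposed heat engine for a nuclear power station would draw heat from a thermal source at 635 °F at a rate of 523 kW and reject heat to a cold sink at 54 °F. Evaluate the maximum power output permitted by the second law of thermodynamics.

Ẇ_max ≈ 278 kW

T_H = 635 °F → (635 − 32) × 5/9 = 335.00 °C = 608.15 K.
T_C = 54 °F → (54 − 32) × 5/9 = 12.22 °C = 285.37 K.
By the Carnot theorem, η_max = 1 − T_C/T_H = 1 − 285.37/608.15 = 0.5308.
W_max = η_max · Q_H = 0.5308 × 523 = 278 kW.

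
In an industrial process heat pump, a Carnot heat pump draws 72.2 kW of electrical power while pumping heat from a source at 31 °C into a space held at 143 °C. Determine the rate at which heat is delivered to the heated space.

Q̇_H ≈ 268 kW

T_H = 143 °C → 143 + 273.15 = 416.15 K.
T_C = 31 °C → 31 + 273.15 = 304.15 K.
Reversible heating COP: COP_HP = T_H/(T_H − T_C) = 416.15/112.00 = 3.7156.
Q_H = COP_HP · W = 3.7156 × 72.2 = 268 kW.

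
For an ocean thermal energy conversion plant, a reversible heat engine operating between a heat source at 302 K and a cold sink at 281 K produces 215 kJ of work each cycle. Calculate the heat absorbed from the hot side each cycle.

Q_H ≈ 3090 kJ

Since the cycle is reversible, η = 1 − T_C/T_H = 1 − 281.00/302.00 = 0.0695.
Q_H = W/η = 215/0.0695 = 3090 kJ.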